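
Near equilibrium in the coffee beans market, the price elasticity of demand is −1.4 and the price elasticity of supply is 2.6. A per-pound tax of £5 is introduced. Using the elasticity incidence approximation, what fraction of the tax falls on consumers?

Consumers' share ≈ 0.65.

Incidence ratio: consumers' share ≈ εs / (εs + |εd|) = 2.6 / (2.6 + 1.4) = 0.65.
Supply is the more elastic side, so consumers bear the larger share.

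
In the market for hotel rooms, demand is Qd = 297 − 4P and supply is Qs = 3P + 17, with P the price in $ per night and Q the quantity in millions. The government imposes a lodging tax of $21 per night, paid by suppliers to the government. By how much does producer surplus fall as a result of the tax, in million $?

Producer surplus falls by $1428 million.

Without the tax, 297 − 4P = 3P + 17 gives 7P = 280, so P* = $40 and Q* = 137.
With the tax collected from suppliers, supply shifts: Qs = 3(P − 21) + 17.
Solving gives Q = 101 with consumers paying $49 and suppliers receiving $28 (the $21 wedge).
ΔPS is the trapezoid between Q = 101 and Q = 137 of height $12: ½ · (137 + 101) · 12 = $1428.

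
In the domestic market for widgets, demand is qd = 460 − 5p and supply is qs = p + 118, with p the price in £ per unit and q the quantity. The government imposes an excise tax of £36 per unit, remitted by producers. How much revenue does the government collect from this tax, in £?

Tax revenue = £5220.

Without the tax, 460 − 5p = p + 118 gives 6p = 342, so p* = £57 and q* = 175.
With the tax collected from producers, supply shifts: qs = (p − 36) + 118.
Solving gives q = 145 with consumers paying £63 and producers receiving £27 (the £36 wedge).
Revenue = t · Q = 36 · 145 = £5220.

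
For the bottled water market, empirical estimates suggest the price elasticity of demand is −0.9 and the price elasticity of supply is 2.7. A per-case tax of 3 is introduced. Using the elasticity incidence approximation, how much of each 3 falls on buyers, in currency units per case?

Buyers bear ≈ 2.25 per case.

Incidence ratio: buyers' share ≈ εs / (εs + |εd|) = 2.7 / (2.7 + 0.9) = 0.75.
So buyers bear ≈ 0.75 × 3 = 2.25; sellers bear 0.75.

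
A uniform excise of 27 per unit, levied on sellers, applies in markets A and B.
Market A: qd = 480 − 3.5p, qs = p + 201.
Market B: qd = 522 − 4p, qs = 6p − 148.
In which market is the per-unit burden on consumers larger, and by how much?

Market A: pre-tax p* = 62, q* = 263; post-tax q = 242; per-unit burden on consumers = 6.
Market B: pre-tax p* = 67, q* = 254; post-tax q = 189.2; per-unit burden on consumers = 16.2.
Difference: 6 vs 16.2 → market B is larger by 10.2.

Market B, by 10.2.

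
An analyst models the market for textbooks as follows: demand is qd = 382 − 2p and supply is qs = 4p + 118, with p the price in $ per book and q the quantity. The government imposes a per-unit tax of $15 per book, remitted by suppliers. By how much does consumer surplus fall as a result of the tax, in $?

Consumer surplus falls by $2840.

Before the tax: set 382 − 2p = 4p + 118 → p* = $44, q* = 294.
With the tax collected from suppliers, supply shifts: qs = 4(p − 15) + 118.
Solving gives q = 274 with buyers paying $54 and suppliers receiving $39 (the $15 wedge).
ΔCS is the trapezoid between Q = 274 and Q = 294 of height $10: ½ · (294 + 274) · 10 = $2840.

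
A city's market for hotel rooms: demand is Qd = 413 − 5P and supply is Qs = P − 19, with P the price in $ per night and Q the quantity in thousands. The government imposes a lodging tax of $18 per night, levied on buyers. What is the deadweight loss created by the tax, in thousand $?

Without the tax, 413 − 5P = P − 19 gives 6P = 432, so P* = $72 and Q* = 53.
With the tax collected from buyers, demand (in seller-price terms) shifts: Qd = 413 − 5(P + 18).
Solving gives Q = 38 with buyers paying $75 and suppliers receiving $57 (the $18 wedge).
Quantity falls by |ΔQ| = |53 − 38| = 15.
DWL = ½ · t · |ΔQ| = ½ · 18 · 15 = $135.

Deadweight loss = $135 thousand.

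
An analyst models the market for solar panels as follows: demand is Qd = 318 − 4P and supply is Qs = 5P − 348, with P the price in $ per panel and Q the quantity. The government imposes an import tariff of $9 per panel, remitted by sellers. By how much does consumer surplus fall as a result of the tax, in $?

Consumer surplus falls by $60.

Before the tax: set 318 − 4P = 5P − 348 → P* = $74, Q* = 22.
With the tax collected from sellers, supply shifts: Qs = 5(P − 9) − 348.
New equilibrium: buyers pay $79, sellers receive $70, Q = 2. (Wedge: Pb − Ps = 9.)
ΔCS is the trapezoid between Q = 2 and Q = 22 of height $5: ½ · (22 + 2) · 5 = $60.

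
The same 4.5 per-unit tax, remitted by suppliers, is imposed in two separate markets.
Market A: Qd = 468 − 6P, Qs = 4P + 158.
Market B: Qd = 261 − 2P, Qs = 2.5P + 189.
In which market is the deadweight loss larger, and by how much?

Market A, by 13.05.

Market A: pre-tax P* = 31, Q* = 282; post-tax Q = 271.2; deadweight loss = 24.3.
Market B: pre-tax P* = 16, Q* = 229; post-tax Q = 224; deadweight loss = 11.25.
Difference: 24.3 vs 11.25 → market A is larger by 13.05.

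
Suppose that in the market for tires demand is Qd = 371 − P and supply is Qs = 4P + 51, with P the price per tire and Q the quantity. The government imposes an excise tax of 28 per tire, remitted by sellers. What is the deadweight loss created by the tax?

Deadweight loss = 313.6.

Without the tax, 371 − P = 4P + 51 gives 5P = 320, so P* = 64 and Q* = 307.
With the tax collected from sellers, supply shifts: Qs = 4(P − 28) + 51.
New equilibrium: buyers pay 86.4, sellers receive 58.4, Q = 284.6. (Wedge: Pb − Ps = 28.)
Quantity falls by |ΔQ| = |307 − 284.6| = 22.4.
DWL = ½ · t · |ΔQ| = ½ · 28 · 22.4 = 313.6.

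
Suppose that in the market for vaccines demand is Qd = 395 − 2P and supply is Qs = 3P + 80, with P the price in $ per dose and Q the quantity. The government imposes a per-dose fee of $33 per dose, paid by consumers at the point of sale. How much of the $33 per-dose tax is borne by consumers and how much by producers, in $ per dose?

Before the tax: set 395 − 2P = 3P + 80 → P* = $63, Q* = 269.
With the tax collected from consumers, demand (in seller-price terms) shifts: Qd = 395 − 2(P + 33).
Solving gives Q = 229.4 with consumers paying $82.8 and producers receiving $49.8 (the $33 wedge).
Burden on consumers: $19.8; on producers: $13.2. (They sum to $33.)

Consumers bear $19.8 per dose; producers bear $13.2 per dose.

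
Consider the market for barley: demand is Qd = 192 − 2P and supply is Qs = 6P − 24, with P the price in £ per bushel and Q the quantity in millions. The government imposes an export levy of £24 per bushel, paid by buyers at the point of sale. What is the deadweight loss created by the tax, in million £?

Without the tax, 192 − 2P = 6P − 24 gives 8P = 216, so P* = £27 and Q* = 138.
With the tax collected from buyers, demand (in seller-price terms) shifts: Qd = 192 − 2(P + 24).
Solving gives Q = 102 with buyers paying £45 and sellers receiving £21 (the £24 wedge).
Quantity falls by |ΔQ| = |138 − 102| = 36.
DWL = ½ · t · |ΔQ| = ½ · 24 · 36 = £432.

Deadweight loss = £432 million.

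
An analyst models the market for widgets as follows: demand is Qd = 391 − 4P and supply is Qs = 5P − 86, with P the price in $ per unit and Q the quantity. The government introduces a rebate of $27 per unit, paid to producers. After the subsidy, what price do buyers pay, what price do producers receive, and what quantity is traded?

Without the subsidy, 391 − 4P = 5P − 86 gives 9P = 477, so P* = $53 and Q* = 179.
With a per-unit subsidy paid to producers, each receives P + 27 per unit sold, so supply becomes Qs = 5(P + 27) − 86.
New equilibrium: buyers pay $38, producers receive $65, Q = 239. (Wedge: Pb − Ps = −27.)

Buyers pay $38; producers receive $65; quantity = 239.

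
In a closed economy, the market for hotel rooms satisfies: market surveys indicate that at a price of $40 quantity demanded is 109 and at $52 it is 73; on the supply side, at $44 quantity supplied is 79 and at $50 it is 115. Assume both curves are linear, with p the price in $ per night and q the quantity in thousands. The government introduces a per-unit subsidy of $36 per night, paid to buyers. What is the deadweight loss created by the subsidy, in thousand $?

Deadweight loss = $1296 thousand.

Demand slope: (73 − 109)/(52 − 40) = -3, so qd = 229 − 3p.
Supply slope: (115 − 79)/(50 − 44) = 6, so qs = 6p − 185.
Without the subsidy, 229 − 3p = 6p − 185 gives 9p = 414, so p* = $46 and q* = 91.
With a per-unit subsidy paid to buyers, each effectively pays p − 36, so demand becomes qd = 229 − 3(p − 36).
New equilibrium: buyers pay $22, sellers receive $58, q = 163. (Wedge: pb − ps = −36.)
Quantity rises by |ΔQ| = |91 − 163| = 72.
DWL = ½ · t · |ΔQ| = ½ · 36 · 72 = $1296.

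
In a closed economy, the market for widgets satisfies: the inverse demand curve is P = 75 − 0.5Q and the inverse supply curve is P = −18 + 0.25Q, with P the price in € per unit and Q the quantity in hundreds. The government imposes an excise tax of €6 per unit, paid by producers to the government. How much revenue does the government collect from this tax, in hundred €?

Inverting to Q(P) form: Qd = 150 − 2P; Qs = 4P + 72.
Before the tax: set 150 − 2P = 4P + 72 → P* = €13, Q* = 124.
With the tax collected from producers, supply shifts: Qs = 4(P − 6) + 72.
Solving gives Q = 116 with consumers paying €17 and producers receiving €11 (the €6 wedge).
Revenue = t · Q = 6 · 116 = €696.

Tax revenue = €696 hundred.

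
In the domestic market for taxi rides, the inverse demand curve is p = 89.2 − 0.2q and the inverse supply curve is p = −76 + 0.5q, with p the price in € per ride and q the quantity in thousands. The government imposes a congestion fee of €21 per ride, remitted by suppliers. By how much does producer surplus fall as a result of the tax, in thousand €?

Producer surplus falls by €3315 thousand.

Rewrite in direct form: qd = 446 − 5p and qs = 2p + 152.
Without the tax, 446 − 5p = 2p + 152 gives 7p = 294, so p* = €42 and q* = 236.
With the tax collected from suppliers, supply shifts: qs = 2(p − 21) + 152.
Solving gives q = 206 with consumers paying €48 and suppliers receiving €27 (the €21 wedge).
ΔPS is the trapezoid between Q = 206 and Q = 236 of height €15: ½ · (236 + 206) · 15 = €3315.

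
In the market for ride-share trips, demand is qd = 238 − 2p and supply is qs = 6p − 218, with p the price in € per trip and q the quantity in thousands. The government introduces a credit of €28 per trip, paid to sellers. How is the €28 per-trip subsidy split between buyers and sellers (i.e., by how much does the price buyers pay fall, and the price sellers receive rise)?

Before the subsidy: set 238 − 2p = 6p − 218 → p* = €57, q* = 124.
With a per-unit subsidy paid to sellers, each receives p + 28 per unit sold, so supply becomes qs = 6(p + 28) − 218.
New equilibrium: buyers pay €36, sellers receive €64, q = 166. (Wedge: pb − ps = −28.)
Gain to buyers: €21; to sellers: €7. (They sum to €28.)

Buyers gain €21 per trip; sellers gain €7 per trip.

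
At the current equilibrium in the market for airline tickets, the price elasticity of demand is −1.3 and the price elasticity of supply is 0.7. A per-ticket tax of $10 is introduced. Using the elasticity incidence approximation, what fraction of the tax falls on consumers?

Incidence ratio: consumers' share ≈ εs / (εs + |εd|) = 0.7 / (0.7 + 1.3) = 0.35.
Supply is the less elastic side, so consumers bear the smaller share.

Consumers' share ≈ 0.35.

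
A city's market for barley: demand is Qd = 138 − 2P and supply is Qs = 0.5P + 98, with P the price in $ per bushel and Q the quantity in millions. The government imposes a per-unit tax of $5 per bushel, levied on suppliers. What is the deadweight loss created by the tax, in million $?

Deadweight loss = $5 million.

Without the tax, 138 − 2P = 0.5P + 98 gives 2.5P = 40, so P* = $16 and Q* = 106.
With the tax collected from suppliers, supply shifts: Qs = 0.5(P − 5) + 98.
New equilibrium: consumers pay $17, suppliers receive $12, Q = 104. (Wedge: Pb − Ps = 5.)
Quantity falls by |ΔQ| = |106 − 104| = 2.
DWL = ½ · t · |ΔQ| = ½ · 5 · 2 = $5.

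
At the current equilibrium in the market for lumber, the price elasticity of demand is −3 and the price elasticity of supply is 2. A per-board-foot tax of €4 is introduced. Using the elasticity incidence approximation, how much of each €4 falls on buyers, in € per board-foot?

Buyers bear ≈ €1.6 per board-foot.

Incidence ratio: buyers' share ≈ εs / (εs + |εd|) = 2 / (2 + 3) = 0.4.
So buyers bear ≈ 0.4 × €4 = €1.6; producers bear €2.4.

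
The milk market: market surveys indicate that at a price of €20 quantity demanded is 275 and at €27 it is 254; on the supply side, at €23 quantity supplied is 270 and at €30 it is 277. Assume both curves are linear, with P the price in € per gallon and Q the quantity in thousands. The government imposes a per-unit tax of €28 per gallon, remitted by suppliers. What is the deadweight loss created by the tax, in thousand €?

Demand slope: (254 − 275)/(27 − 20) = -3, so Qd = 335 − 3P.
Supply slope: (277 − 270)/(30 − 23) = 1, so Qs = P + 247.
Without the tax, 335 − 3P = P + 247 gives 4P = 88, so P* = €22 and Q* = 269.
With the tax collected from suppliers, supply shifts: Qs = (P − 28) + 247.
New equilibrium: consumers pay €29, suppliers receive €1, Q = 248. (Wedge: Pb − Ps = 28.)
Quantity falls by |ΔQ| = |269 − 248| = 21.
DWL = ½ · t · |ΔQ| = ½ · 28 · 21 = €294.

Deadweight loss = €294 thousand.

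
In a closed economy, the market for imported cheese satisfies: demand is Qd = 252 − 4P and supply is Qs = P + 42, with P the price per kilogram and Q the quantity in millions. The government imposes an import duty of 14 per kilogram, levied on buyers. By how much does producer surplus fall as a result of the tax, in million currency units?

Before the tax: set 252 − 4P = P + 42 → P* = 42, Q* = 84.
With the tax collected from buyers, demand (in seller-price terms) shifts: Qd = 252 − 4(P + 14).
New equilibrium: buyers pay 44.8, sellers receive 30.8, Q = 72.8. (Wedge: Pb − Ps = 14.)
ΔPS is the trapezoid between Q = 72.8 and Q = 84 of height 11.2: ½ · (84 + 72.8) · 11.2 = 878.08.

Producer surplus falls by 878.08 million.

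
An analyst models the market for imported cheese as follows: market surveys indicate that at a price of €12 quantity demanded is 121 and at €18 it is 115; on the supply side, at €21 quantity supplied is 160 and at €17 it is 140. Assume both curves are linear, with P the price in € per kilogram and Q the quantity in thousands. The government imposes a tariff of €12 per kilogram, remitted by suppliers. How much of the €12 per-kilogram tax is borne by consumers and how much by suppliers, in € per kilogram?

Demand slope: (115 − 121)/(18 − 12) = -1, so Qd = 133 − P.
Supply slope: (140 − 160)/(17 − 21) = 5, so Qs = 5P + 55.
Without the tax, 133 − P = 5P + 55 gives 6P = 78, so P* = €13 and Q* = 120.
With the tax collected from suppliers, supply shifts: Qs = 5(P − 12) + 55.
New equilibrium: consumers pay €23, suppliers receive €11, Q = 110. (Wedge: Pb − Ps = 12.)
Burden on consumers: €10; on suppliers: €2. (They sum to €12.)
The less price-elastic side of the market bears the larger share of a per-unit tax.

Consumers bear €10 per kilogram; suppliers bear €2 per kilogram.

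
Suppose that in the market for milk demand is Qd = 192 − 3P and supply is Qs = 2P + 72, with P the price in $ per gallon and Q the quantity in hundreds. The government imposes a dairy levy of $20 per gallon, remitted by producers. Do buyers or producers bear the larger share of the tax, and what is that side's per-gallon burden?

Before the tax: set 192 − 3P = 2P + 72 → P* = $24, Q* = 120.
With the tax collected from producers, supply shifts: Qs = 2(P − 20) + 72.
New equilibrium: buyers pay $32, producers receive $12, Q = 96. (Wedge: Pb − Ps = 20.)
Per-gallon burden: buyers $8, producers $12.
Producers take the larger share because supply is less price-elastic here (demand slope 3 vs supply slope 2).

Producers bear the larger share: $12 per gallon.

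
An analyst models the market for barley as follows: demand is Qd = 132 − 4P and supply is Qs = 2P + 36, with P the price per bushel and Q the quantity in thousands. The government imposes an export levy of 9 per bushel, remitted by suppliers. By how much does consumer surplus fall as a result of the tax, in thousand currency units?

Without the tax, 132 − 4P = 2P + 36 gives 6P = 96, so P* = 16 and Q* = 68.
With the tax collected from suppliers, supply shifts: Qs = 2(P − 9) + 36.
Solving gives Q = 56 with buyers paying 19 and suppliers receiving 10 (the 9 wedge).
ΔCS is the trapezoid between Q = 56 and Q = 68 of height 3: ½ · (68 + 56) · 3 = 186.

Consumer surplus falls by 186 thousand.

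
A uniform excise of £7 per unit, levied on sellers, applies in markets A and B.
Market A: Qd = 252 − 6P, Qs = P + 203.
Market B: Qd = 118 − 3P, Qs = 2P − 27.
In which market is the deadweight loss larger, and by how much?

Market B, by £8.4.

Market A: pre-tax P* = £7, Q* = 210; post-tax Q = 204; deadweight loss = £21.
Market B: pre-tax P* = £29, Q* = 31; post-tax Q = 22.6; deadweight loss = £29.4.
Difference: £21 vs £29.4 → market B is larger by £8.4.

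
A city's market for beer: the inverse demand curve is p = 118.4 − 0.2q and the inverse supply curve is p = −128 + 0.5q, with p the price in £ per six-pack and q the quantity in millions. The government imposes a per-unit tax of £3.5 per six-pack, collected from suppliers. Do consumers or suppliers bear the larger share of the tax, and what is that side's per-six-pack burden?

Suppliers bear the larger share: £2.5 per six-pack.

Rewrite in direct form: qd = 592 − 5p and qs = 2p + 256.
Without the tax, 592 − 5p = 2p + 256 gives 7p = 336, so p* = £48 and q* = 352.
With the tax collected from suppliers, supply shifts: qs = 2(p − 3.5) + 256.
New equilibrium: consumers pay £49, suppliers receive £45.5, q = 347. (Wedge: pb − ps = 3.5.)
Per-six-pack burden: consumers £1, suppliers £2.5.
Suppliers take the larger share because supply is less price-elastic here (demand slope 5 vs supply slope 2).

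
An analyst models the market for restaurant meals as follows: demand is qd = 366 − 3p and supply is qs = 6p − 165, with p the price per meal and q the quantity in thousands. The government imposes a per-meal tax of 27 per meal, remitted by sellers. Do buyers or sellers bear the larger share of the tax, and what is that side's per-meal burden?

Before the tax: set 366 − 3p = 6p − 165 → p* = 59, q* = 189.
With the tax collected from sellers, supply shifts: qs = 6(p − 27) − 165.
New equilibrium: buyers pay 77, sellers receive 50, q = 135. (Wedge: pb − ps = 27.)
Per-meal burden: buyers 18, sellers 9.
Buyers take the larger share because demand is less price-elastic here (demand slope 3 vs supply slope 6).
The less price-elastic side of the market bears the larger share of a per-unit tax.

Buyers bear the larger share: 18 per meal.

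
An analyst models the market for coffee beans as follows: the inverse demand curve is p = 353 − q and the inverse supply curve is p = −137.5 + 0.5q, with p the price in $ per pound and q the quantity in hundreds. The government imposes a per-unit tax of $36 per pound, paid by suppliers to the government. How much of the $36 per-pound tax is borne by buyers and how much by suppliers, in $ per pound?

Buyers bear $24 per pound; suppliers bear $12 per pound.

Rewrite in direct form: qd = 353 − p and qs = 2p + 275.
Before the tax: set 353 − p = 2p + 275 → p* = $26, q* = 327.
With the tax collected from suppliers, supply shifts: qs = 2(p − 36) + 275.
New equilibrium: buyers pay $50, suppliers receive $14, q = 303. (Wedge: pb − ps = 36.)
Burden on buyers: $24; on suppliers: $12. (They sum to $36.)
The less price-elastic side of the market bears the larger share of a per-unit tax.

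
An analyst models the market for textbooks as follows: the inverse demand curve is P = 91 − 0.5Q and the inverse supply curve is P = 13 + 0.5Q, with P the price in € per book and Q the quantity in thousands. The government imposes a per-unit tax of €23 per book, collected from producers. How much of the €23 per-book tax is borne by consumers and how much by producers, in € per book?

Consumers bear €11.5 per book; producers bear €11.5 per book.

Rewrite in direct form: Qd = 182 − 2P and Qs = 2P − 26.
Without the tax, 182 − 2P = 2P − 26 gives 4P = 208, so P* = €52 and Q* = 78.
With the tax collected from producers, supply shifts: Qs = 2(P − 23) − 26.
New equilibrium: consumers pay €63.5, producers receive €40.5, Q = 55. (Wedge: Pb − Ps = 23.)
Burden on consumers: €11.5; on producers: €11.5. (They sum to €23.)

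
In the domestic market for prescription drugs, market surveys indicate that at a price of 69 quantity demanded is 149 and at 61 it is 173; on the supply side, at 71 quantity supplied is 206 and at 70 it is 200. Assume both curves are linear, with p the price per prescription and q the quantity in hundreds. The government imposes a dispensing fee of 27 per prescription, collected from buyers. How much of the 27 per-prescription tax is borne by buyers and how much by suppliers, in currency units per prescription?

Buyers bear 18 per prescription; suppliers bear 9 per prescription.

Demand slope: (173 − 149)/(61 − 69) = -3, so qd = 356 − 3p.
Supply slope: (200 − 206)/(70 − 71) = 6, so qs = 6p − 220.
Without the tax, 356 − 3p = 6p − 220 gives 9p = 576, so p* = 64 and q* = 164.
With the tax collected from buyers, demand (in seller-price terms) shifts: qd = 356 − 3(p + 27).
New equilibrium: buyers pay 82, suppliers receive 55, q = 110. (Wedge: pb − ps = 27.)
Burden on buyers: 18; on suppliers: 9. (They sum to 27.)
The less price-elastic side of the market bears the larger share of a per-unit tax.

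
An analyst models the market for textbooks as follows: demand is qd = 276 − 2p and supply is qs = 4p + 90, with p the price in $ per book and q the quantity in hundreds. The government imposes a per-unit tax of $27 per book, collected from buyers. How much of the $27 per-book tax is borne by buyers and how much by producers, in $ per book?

Buyers bear $18 per book; producers bear $9 per book.

Before the tax: set 276 − 2p = 4p + 90 → p* = $31, q* = 214.
With the tax collected from buyers, demand (in seller-price terms) shifts: qd = 276 − 2(p + 27).
Solving gives q = 178 with buyers paying $49 and producers receiving $22 (the $27 wedge).
Burden on buyers: $18; on producers: $9. (They sum to $27.)
The less price-elastic side of the market bears the larger share of a per-unit tax.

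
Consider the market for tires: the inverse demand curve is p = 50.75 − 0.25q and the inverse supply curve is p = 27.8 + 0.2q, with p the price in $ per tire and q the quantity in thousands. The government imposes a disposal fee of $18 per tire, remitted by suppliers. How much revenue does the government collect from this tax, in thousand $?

Tax revenue = $198 thousand.

Inverting to q(p) form: qd = 203 − 4p; qs = 5p − 139.
Without the tax, 203 − 4p = 5p − 139 gives 9p = 342, so p* = $38 and q* = 51.
With the tax collected from suppliers, supply shifts: qs = 5(p − 18) − 139.
Solving gives q = 11 with consumers paying $48 and suppliers receiving $30 (the $18 wedge).
Revenue = t · Q = 18 · 11 = $198.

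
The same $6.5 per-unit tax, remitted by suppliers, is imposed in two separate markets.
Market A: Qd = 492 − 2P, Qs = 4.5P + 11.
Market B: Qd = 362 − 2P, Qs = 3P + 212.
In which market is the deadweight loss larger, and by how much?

Market A, by $3.9.

Market A: pre-tax P* = $74, Q* = 344; post-tax Q = 335; deadweight loss = $29.25.
Market B: pre-tax P* = $30, Q* = 302; post-tax Q = 294.2; deadweight loss = $25.35.
Difference: $29.25 vs $25.35 → market A is larger by $3.9.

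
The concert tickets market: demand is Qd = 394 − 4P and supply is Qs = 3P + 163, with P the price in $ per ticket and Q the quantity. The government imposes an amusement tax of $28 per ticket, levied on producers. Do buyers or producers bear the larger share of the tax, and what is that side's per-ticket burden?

Producers bear the larger share: $16 per ticket.

Without the tax, 394 − 4P = 3P + 163 gives 7P = 231, so P* = $33 and Q* = 262.
With the tax collected from producers, supply shifts: Qs = 3(P − 28) + 163.
Solving gives Q = 214 with buyers paying $45 and producers receiving $17 (the $28 wedge).
Per-ticket burden: buyers $12, producers $16.
Producers take the larger share because supply is less price-elastic here (demand slope 4 vs supply slope 3).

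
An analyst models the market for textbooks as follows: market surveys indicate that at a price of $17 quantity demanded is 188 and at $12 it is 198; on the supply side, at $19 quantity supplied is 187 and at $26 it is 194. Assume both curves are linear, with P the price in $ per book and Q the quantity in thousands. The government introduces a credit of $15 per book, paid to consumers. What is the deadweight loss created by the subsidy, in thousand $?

Deadweight loss = $75 thousand.

Demand slope: (198 − 188)/(12 − 17) = -2, so Qd = 222 − 2P.
Supply slope: (194 − 187)/(26 − 19) = 1, so Qs = P + 168.
Without the subsidy, 222 − 2P = P + 168 gives 3P = 54, so P* = $18 and Q* = 186.
With a per-unit subsidy paid to consumers, each effectively pays P − 15, so demand becomes Qd = 222 − 2(P − 15).
New equilibrium: consumers pay $13, producers receive $28, Q = 196. (Wedge: Pb − Ps = −15.)
Quantity rises by |ΔQ| = |186 − 196| = 10.
DWL = ½ · t · |ΔQ| = ½ · 15 · 10 = $75.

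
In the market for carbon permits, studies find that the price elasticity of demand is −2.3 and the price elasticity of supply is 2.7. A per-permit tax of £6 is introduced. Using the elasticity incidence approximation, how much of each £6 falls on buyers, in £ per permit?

Incidence ratio: buyers' share ≈ εs / (εs + |εd|) = 2.7 / (2.7 + 2.3) = 0.54.
So buyers bear ≈ 0.54 × £6 = £3.24; sellers bear £2.76.

Buyers bear ≈ £3.24 per permit.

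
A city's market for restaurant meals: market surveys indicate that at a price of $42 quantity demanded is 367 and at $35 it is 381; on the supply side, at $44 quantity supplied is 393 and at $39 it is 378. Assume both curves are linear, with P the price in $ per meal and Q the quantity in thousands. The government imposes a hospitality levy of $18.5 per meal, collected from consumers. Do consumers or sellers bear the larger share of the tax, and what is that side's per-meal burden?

Demand slope: (381 − 367)/(35 − 42) = -2, so Qd = 451 − 2P.
Supply slope: (378 − 393)/(39 − 44) = 3, so Qs = 3P + 261.
Without the tax, 451 − 2P = 3P + 261 gives 5P = 190, so P* = $38 and Q* = 375.
With the tax collected from consumers, demand (in seller-price terms) shifts: Qd = 451 − 2(P + 18.5).
Solving gives Q = 352.8 with consumers paying $49.1 and sellers receiving $30.6 (the $18.5 wedge).
Per-meal burden: consumers $11.1, sellers $7.4.
Consumers take the larger share because demand is less price-elastic here (demand slope 2 vs supply slope 3).
The less price-elastic side of the market bears the larger share of a per-unit tax.

Consumers bear the larger share: $11.1 per meal.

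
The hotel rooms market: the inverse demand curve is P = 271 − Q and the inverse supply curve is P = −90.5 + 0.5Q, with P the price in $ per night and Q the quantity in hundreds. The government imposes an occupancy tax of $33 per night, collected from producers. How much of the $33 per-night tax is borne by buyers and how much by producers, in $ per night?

Buyers bear $22 per night; producers bear $11 per night.

Inverting to Q(P) form: Qd = 271 − P; Qs = 2P + 181.
Before the tax: set 271 − P = 2P + 181 → P* = $30, Q* = 241.
With the tax collected from producers, supply shifts: Qs = 2(P − 33) + 181.
New equilibrium: buyers pay $52, producers receive $19, Q = 219. (Wedge: Pb − Ps = 33.)
Burden on buyers: $22; on producers: $11. (They sum to $33.)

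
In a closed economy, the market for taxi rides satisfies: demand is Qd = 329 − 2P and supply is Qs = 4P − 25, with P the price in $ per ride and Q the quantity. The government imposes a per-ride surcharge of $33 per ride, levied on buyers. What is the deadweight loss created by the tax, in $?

Deadweight loss = $726.

Before the tax: set 329 − 2P = 4P − 25 → P* = $59, Q* = 211.
With the tax collected from buyers, demand (in seller-price terms) shifts: Qd = 329 − 2(P + 33).
New equilibrium: buyers pay $81, suppliers receive $48, Q = 167. (Wedge: Pb − Ps = 33.)
Quantity falls by |ΔQ| = |211 − 167| = 44.
DWL = ½ · t · |ΔQ| = ½ · 33 · 44 = $726.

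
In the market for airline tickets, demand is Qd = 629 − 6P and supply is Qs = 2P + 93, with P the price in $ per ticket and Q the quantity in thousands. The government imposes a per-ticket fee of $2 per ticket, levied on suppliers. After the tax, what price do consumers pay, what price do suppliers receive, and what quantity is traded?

Consumers pay $67.5; suppliers receive $65.5; quantity = 224.

Without the tax, 629 − 6P = 2P + 93 gives 8P = 536, so P* = $67 and Q* = 227.
With the tax collected from suppliers, supply shifts: Qs = 2(P − 2) + 93.
Solving gives Q = 224 with consumers paying $67.5 and suppliers receiving $65.5 (the $2 wedge).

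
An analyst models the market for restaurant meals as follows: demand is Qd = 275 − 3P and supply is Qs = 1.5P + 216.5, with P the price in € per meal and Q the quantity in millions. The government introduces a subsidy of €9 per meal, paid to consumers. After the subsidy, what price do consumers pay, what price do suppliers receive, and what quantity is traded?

Consumers pay €10; suppliers receive €19; quantity = 245.

Without the subsidy, 275 − 3P = 1.5P + 216.5 gives 4.5P = 58.5, so P* = €13 and Q* = 236.
With a per-unit subsidy paid to consumers, each effectively pays P − 9, so demand becomes Qd = 275 − 3(P − 9).
New equilibrium: consumers pay €10, suppliers receive €19, Q = 245. (Wedge: Pb − Ps = −9.)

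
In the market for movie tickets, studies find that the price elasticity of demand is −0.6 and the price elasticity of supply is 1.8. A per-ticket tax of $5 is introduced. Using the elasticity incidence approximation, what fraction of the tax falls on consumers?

Consumers' share ≈ 0.75.

Incidence ratio: consumers' share ≈ εs / (εs + |εd|) = 1.8 / (1.8 + 0.6) = 0.75.
Supply is the more elastic side, so consumers bear the larger share.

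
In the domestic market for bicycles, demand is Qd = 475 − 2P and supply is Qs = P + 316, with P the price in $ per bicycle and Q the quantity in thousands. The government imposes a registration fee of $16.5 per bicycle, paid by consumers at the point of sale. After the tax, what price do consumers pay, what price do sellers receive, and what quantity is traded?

Without the tax, 475 − 2P = P + 316 gives 3P = 159, so P* = $53 and Q* = 369.
With the tax collected from consumers, demand (in seller-price terms) shifts: Qd = 475 − 2(P + 16.5).
Solving gives Q = 358 with consumers paying $58.5 and sellers receiving $42 (the $16.5 wedge).
The less price-elastic side of the market bears the larger share of a per-unit tax.

Consumers pay $58.5; sellers receive $42; quantity = 358.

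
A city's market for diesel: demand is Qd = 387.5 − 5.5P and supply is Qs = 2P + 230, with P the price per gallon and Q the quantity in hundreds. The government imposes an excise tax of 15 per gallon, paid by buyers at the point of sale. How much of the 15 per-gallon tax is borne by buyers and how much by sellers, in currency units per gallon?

Before the tax: set 387.5 − 5.5P = 2P + 230 → P* = 21, Q* = 272.
With the tax collected from buyers, demand (in seller-price terms) shifts: Qd = 387.5 − 5.5(P + 15).
New equilibrium: buyers pay 25, sellers receive 10, Q = 250. (Wedge: Pb − Ps = 15.)
Burden on buyers: 4; on sellers: 11. (They sum to 15.)

Buyers bear 4 per gallon; sellers bear 11 per gallon.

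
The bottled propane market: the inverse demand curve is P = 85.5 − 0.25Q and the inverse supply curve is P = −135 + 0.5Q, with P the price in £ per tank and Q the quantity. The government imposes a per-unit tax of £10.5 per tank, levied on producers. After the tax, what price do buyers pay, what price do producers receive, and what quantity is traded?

Inverting to Q(P) form: Qd = 342 − 4P; Qs = 2P + 270.
Without the tax, 342 − 4P = 2P + 270 gives 6P = 72, so P* = £12 and Q* = 294.
With the tax collected from producers, supply shifts: Qs = 2(P − 10.5) + 270.
Solving gives Q = 280 with buyers paying £15.5 and producers receiving £5 (the £10.5 wedge).
The less price-elastic side of the market bears the larger share of a per-unit tax.

Buyers pay £15.5; producers receive £5; quantity = 280.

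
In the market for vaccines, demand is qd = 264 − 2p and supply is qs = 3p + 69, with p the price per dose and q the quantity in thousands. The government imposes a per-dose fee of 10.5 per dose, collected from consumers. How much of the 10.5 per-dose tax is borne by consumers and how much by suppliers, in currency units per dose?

Consumers bear 6.3 per dose; suppliers bear 4.2 per dose.

Before the tax: set 264 − 2p = 3p + 69 → p* = 39, q* = 186.
With the tax collected from consumers, demand (in seller-price terms) shifts: qd = 264 − 2(p + 10.5).
Solving gives q = 173.4 with consumers paying 45.3 and suppliers receiving 34.8 (the 10.5 wedge).
Burden on consumers: 6.3; on suppliers: 4.2. (They sum to 10.5.)
The less price-elastic side of the market bears the larger share of a per-unit tax.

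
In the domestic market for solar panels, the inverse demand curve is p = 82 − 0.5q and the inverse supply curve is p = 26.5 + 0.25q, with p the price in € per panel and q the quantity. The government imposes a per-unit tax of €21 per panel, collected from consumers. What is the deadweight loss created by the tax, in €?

Inverting to q(p) form: qd = 164 − 2p; qs = 4p − 106.
Before the tax: set 164 − 2p = 4p − 106 → p* = €45, q* = 74.
With the tax collected from consumers, demand (in seller-price terms) shifts: qd = 164 − 2(p + 21).
New equilibrium: consumers pay €59, suppliers receive €38, q = 46. (Wedge: pb − ps = 21.)
Quantity falls by |ΔQ| = |74 − 46| = 28.
DWL = ½ · t · |ΔQ| = ½ · 21 · 28 = €294.

Deadweight loss = €294.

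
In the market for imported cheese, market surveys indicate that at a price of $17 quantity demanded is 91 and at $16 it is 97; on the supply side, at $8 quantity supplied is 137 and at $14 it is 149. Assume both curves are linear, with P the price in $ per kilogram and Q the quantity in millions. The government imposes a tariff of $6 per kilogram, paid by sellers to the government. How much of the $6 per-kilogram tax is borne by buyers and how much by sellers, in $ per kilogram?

Buyers bear $1.5 per kilogram; sellers bear $4.5 per kilogram.

Demand slope: (97 − 91)/(16 − 17) = -6, so Qd = 193 − 6P.
Supply slope: (149 − 137)/(14 − 8) = 2, so Qs = 2P + 121.
Before the tax: set 193 − 6P = 2P + 121 → P* = $9, Q* = 139.
With the tax collected from sellers, supply shifts: Qs = 2(P − 6) + 121.
Solving gives Q = 130 with buyers paying $10.5 and sellers receiving $4.5 (the $6 wedge).
Burden on buyers: $1.5; on sellers: $4.5. (They sum to $6.)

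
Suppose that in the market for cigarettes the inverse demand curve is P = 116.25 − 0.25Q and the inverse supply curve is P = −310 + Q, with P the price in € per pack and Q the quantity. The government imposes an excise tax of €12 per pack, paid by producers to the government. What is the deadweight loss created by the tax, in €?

Deadweight loss = €57.6.

Rewrite in direct form: Qd = 465 − 4P and Qs = P + 310.
Without the tax, 465 − 4P = P + 310 gives 5P = 155, so P* = €31 and Q* = 341.
With the tax collected from producers, supply shifts: Qs = (P − 12) + 310.
New equilibrium: buyers pay €33.4, producers receive €21.4, Q = 331.4. (Wedge: Pb − Ps = 12.)
Quantity falls by |ΔQ| = |341 − 331.4| = 9.6.
DWL = ½ · t · |ΔQ| = ½ · 12 · 9.6 = €57.6.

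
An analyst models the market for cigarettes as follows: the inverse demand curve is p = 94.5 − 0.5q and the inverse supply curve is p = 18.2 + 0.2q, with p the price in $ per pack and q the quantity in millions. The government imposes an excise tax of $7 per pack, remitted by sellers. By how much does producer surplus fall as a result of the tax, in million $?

Inverting to q(p) form: qd = 189 − 2p; qs = 5p − 91.
Before the tax: set 189 − 2p = 5p − 91 → p* = $40, q* = 109.
With the tax collected from sellers, supply shifts: qs = 5(p − 7) − 91.
New equilibrium: consumers pay $45, sellers receive $38, q = 99. (Wedge: pb − ps = 7.)
ΔPS is the trapezoid between Q = 99 and Q = 109 of height $2: ½ · (109 + 99) · 2 = $208.

Producer surplus falls by $208 million.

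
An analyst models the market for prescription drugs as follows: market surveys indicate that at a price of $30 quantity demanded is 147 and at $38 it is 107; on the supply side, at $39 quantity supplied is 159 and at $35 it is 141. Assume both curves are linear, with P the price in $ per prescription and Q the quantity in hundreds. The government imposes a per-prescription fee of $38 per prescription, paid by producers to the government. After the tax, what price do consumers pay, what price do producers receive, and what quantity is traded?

Demand slope: (107 − 147)/(38 − 30) = -5, so Qd = 297 − 5P.
Supply slope: (141 − 159)/(35 − 39) = 4.5, so Qs = 4.5P − 16.5.
Before the tax: set 297 − 5P = 4.5P − 16.5 → P* = $33, Q* = 132.
With the tax collected from producers, supply shifts: Qs = 4.5(P − 38) − 16.5.
New equilibrium: consumers pay $51, producers receive $13, Q = 42. (Wedge: Pb − Ps = 38.)

Consumers pay $51; producers receive $13; quantity = 42.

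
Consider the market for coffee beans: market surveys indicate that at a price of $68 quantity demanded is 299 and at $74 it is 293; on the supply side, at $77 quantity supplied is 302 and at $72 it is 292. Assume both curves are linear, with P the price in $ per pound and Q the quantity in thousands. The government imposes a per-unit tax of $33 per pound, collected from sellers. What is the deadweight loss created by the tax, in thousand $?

Demand slope: (293 − 299)/(74 − 68) = -1, so Qd = 367 − P.
Supply slope: (292 − 302)/(72 − 77) = 2, so Qs = 2P + 148.
Before the tax: set 367 − P = 2P + 148 → P* = $73, Q* = 294.
With the tax collected from sellers, supply shifts: Qs = 2(P − 33) + 148.
Solving gives Q = 272 with consumers paying $95 and sellers receiving $62 (the $33 wedge).
Quantity falls by |ΔQ| = |294 − 272| = 22.
DWL = ½ · t · |ΔQ| = ½ · 33 · 22 = $363.

Deadweight loss = $363 thousand.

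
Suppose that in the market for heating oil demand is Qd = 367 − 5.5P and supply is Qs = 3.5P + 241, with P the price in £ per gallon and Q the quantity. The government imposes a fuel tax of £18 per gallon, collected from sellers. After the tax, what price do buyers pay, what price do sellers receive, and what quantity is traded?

Before the tax: set 367 − 5.5P = 3.5P + 241 → P* = £14, Q* = 290.
With the tax collected from sellers, supply shifts: Qs = 3.5(P − 18) + 241.
New equilibrium: buyers pay £21, sellers receive £3, Q = 251.5. (Wedge: Pb − Ps = 18.)

Buyers pay £21; sellers receive £3; quantity = 251.5.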